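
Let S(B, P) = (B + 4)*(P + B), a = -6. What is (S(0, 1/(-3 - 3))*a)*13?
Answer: 52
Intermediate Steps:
S(B, P) = (4 + B)*(B + P)
(S(0, 1/(-3 - 3))*a)*13 = ((0² + 4*0 + 4/(-3 - 3) + 0/(-3 - 3))*(-6))*13 = ((0 + 0 + 4/(-6) + 0/(-6))*(-6))*13 = ((0 + 0 + 4*(-⅙) + 0*(-⅙))*(-6))*13 = ((0 + 0 - ⅔ + 0)*(-6))*13 = -⅔*(-6)*13 = 4*13 = 52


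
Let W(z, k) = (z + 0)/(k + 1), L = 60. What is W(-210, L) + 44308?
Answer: 2702578/61 ≈ 44305.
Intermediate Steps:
W(z, k) = z/(1 + k)
W(-210, L) + 44308 = -210/(1 + 60) + 44308 = -210/61 + 44308 = 2702578/61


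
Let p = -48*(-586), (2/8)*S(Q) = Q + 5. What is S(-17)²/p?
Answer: 24/293 ≈ 0.081911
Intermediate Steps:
S(Q) = 20 + 4*Q (S(Q) = 4*(Q + 5) = 4*(5 + Q) = 20 + 4*Q)
p = 28128
S(-17)²/p = (20 + 4*(-17))²/28128 = (20 - 68)²*(1/28128) = (-48)²*(1/28128) = 2304*(1/28128) = 24/293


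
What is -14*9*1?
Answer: -126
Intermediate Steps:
-14*9*1 = -126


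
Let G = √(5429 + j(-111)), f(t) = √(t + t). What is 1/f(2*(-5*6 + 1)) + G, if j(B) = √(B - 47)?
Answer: √(5429 + I*√158) - I*√29/58 ≈ 73.682 - 0.0075498*I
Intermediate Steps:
j(B) = √(-47 + B)
f(t) = √2*√t (f(t) = √(2*t) = √2*√t)
G = √(5429 + I*√158) (G = √(5429 + √(-47 - 111)) = √(5429 + √(-158)) = √(5429 + I*√158) ≈ 73.682 + 0.0853*I)
1/f(2*(-5*6 + 1)) + G = 1/(√2*√(2*(-5*6 + 1))) + √(5429 + I*√158) = 1/(√2*√(2*(-30 + 1))) + √(5429 + I*√158) = 1/(√2*√(2*(-29))) + √(5429 + I*√158) = 1/(√2*√(-58)) + √(5429 + I*√158) = 1/(√2*(I*√58)) + √(5429 + I*√158) = 1/(2*I*√29) + √(5429 + I*√158) = -I*√29/58 + √(5429 + I*√158) = √(5429 + I*√158) - I*√29/58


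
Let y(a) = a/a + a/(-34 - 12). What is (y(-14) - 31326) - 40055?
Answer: -1641733/23 ≈ -71380.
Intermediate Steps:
y(a) = 1 - a/46 (y(a) = 1 + a/(-46) = 1 + a*(-1/46) = 1 - a/46)
(y(-14) - 31326) - 40055 = ((1 - 1/46*(-14)) - 31326) - 40055 = ((1 + 7/23) - 31326) - 40055 = (30/23 - 31326) - 40055 = -720468/23 - 40055 = -1641733/23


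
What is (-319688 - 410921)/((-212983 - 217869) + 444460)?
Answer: -730609/13608 ≈ -53.690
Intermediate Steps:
(-319688 - 410921)/((-212983 - 217869) + 444460) = -730609/(-430852 + 444460) = -730609/13608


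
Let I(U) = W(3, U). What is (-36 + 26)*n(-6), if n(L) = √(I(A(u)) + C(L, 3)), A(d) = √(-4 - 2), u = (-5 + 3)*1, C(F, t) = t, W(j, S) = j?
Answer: -10*√6 ≈ -24.495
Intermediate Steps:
u = -2 (u = -2*1 = -2)
A(d) = I*√6 (A(d) = √(-6) = I*√6)
I(U) = 3
n(L) = √6 (n(L) = √(3 + 3) = √6)
(-36 + 26)*n(-6) = (-36 + 26)*√6 = -10*√6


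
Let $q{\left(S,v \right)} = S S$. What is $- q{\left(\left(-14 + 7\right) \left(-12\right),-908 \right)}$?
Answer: $-7056$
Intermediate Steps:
$q{\left(S,v \right)} = S^{2}$
$- q{\left(\left(-14 + 7\right) \left(-12\right),-908 \right)} = - \left(\left(-14 + 7\right) \left(-12\right)\right)^{2} = - \left(\left(-7\right) \left(-12\right)\right)^{2} = - 84^{2} = \left(-1\right) 7056 = -7056$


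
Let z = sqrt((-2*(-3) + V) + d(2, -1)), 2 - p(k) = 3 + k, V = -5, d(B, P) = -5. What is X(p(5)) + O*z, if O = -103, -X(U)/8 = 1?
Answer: -8 - 206*I ≈ -8.0 - 206.0*I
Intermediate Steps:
p(k) = -1 - k (p(k) = 2 - (3 + k) = 2 + (-3 - k) = -1 - k)
X(U) = -8 (X(U) = -8*1 = -8)
z = 2*I (z = sqrt((-2*(-3) - 5) - 5) = sqrt((6 - 5) - 5) = sqrt(1 - 5) = sqrt(-4) = 2*I ≈ 2.0*I)
X(p(5)) + O*z = -8 - 206*I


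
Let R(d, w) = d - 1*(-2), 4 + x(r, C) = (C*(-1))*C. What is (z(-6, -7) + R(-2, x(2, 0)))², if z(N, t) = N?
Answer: 36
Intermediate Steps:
x(r, C) = -4 - C² (x(r, C) = -4 + (C*(-1))*C = -4 + (-C)*C = -4 - C²)
R(d, w) = 2 + d (R(d, w) = d + 2 = 2 + d)
(z(-6, -7) + R(-2, x(2, 0)))² = (-6 + (2 - 2))² = (-6 + 0)² = (-6)² = 36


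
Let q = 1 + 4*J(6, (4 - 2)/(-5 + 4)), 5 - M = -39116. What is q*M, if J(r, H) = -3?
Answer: -430331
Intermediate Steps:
M = 39121 (M = 5 - 1*(-39116) = 5 + 39116 = 39121)
q = -11 (q = 1 + 4*(-3) = 1 - 12 = -11)
q*M = -11*39121 = -430331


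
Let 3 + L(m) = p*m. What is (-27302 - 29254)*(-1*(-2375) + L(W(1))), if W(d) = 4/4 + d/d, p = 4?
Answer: -134603280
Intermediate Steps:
W(d) = 2 (W(d) = 4*(¼) + 1 = 1 + 1 = 2)
L(m) = -3 + 4*m
(-27302 - 29254)*(-1*(-2375) + L(W(1))) = (-27302 - 29254)*(-1*(-2375) + (-3 + 4*2)) = -56556*(2375 + (-3 + 8)) = -56556*(2375 + 5) = -56556*2380 = -134603280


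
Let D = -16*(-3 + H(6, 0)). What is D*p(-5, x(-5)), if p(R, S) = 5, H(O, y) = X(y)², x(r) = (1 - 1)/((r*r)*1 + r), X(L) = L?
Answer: 240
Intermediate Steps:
x(r) = 0 (x(r) = 0/(r²*1 + r) = 0/(r² + r) = 0/(r + r²) = 0)
H(O, y) = y²
D = 48 (D = -16*(-3 + 0²) = -16*(-3 + 0) = -16*(-3) = 48)
D*p(-5, x(-5)) = 48*5 = 240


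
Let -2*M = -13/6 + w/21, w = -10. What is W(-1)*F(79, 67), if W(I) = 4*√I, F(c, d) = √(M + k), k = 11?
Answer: 2*I*√2415/7 ≈ 14.041*I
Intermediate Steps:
M = 37/28 (M = -(-13/6 - 10/21)/2 = -½*(-37/14) = 37/28 ≈ 1.3214)
F(c, d) = √2415/14 (F(c, d) = √(37/28 + 11) = √(345/28) = √2415/14)
W(-1)*F(79, 67) = (4*√(-1))*(√2415/14) = (4*I)*(√2415/14) = 2*I*√2415/7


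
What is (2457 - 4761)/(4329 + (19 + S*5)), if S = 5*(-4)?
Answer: -32/59 ≈ -0.54237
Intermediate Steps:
S = -20
(2457 - 4761)/(4329 + (19 + S*5)) = (2457 - 4761)/(4329 + (19 - 20*5)) = -2304/(4329 + (19 - 100)) = -2304/(4329 - 81) = -2304/4248 = -2304*1/4248 = -32/59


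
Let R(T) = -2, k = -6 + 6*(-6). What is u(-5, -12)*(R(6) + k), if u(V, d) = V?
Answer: 220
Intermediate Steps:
k = -42 (k = -6 - 36 = -42)
u(-5, -12)*(R(6) + k) = -5*(-2 - 42) = -5*(-44) = 220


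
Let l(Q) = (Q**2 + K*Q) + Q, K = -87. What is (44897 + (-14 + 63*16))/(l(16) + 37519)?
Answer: 15297/12133 ≈ 1.2608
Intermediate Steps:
l(Q) = Q**2 - 86*Q (l(Q) = (Q**2 - 87*Q) + Q = Q**2 - 86*Q)
(44897 + (-14 + 63*16))/(l(16) + 37519) = (44897 + (-14 + 63*16))/(16*(-86 + 16) + 37519) = (44897 + (-14 + 1008))/(16*(-70) + 37519) = (44897 + 994)/(-1120 + 37519) = 45891/36399 = 45891*(1/36399) = 15297/12133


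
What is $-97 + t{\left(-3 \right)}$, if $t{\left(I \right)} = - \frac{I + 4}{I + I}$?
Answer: $- \frac{581}{6} \approx -96.833$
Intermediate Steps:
$t{\left(I \right)} = - \frac{4 + I}{2 I}$
$-97 + t{\left(-3 \right)} = -97 + \frac{-4 - -3}{2 \left(-3\right)} = -97 + \frac{1}{2} \left(- \frac{1}{3}\right) \left(-4 + 3\right) = -97 + \frac{1}{2} \left(- \frac{1}{3}\right) \left(-1\right) = -97 + \frac{1}{6} = - \frac{581}{6}$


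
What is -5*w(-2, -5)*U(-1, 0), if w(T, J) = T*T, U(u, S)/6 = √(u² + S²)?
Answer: -120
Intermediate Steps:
U(u, S) = 6*√(S² + u²) (U(u, S) = 6*√(u² + S²) = 6*√(S² + u²))
w(T, J) = T²
-5*w(-2, -5)*U(-1, 0) = -5*(-2)²*6*√(0² + (-1)²) = -20*6*√(0 + 1) = -20*6*√1 = -20*6*1 = -20*6 = -5*24 = -120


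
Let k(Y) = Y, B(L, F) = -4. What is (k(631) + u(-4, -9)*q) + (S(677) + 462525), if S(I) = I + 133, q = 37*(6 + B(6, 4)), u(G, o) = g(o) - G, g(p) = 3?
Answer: 464484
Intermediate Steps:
u(G, o) = 3 - G
q = 74 (q = 37*(6 - 4) = 37*2 = 74)
S(I) = 133 + I
(k(631) + u(-4, -9)*q) + (S(677) + 462525) = (631 + (3 - 1*(-4))*74) + ((133 + 677) + 462525) = (631 + (3 + 4)*74) + (810 + 462525) = (631 + 7*74) + 463335 = (631 + 518) + 463335 = 1149 + 463335 = 464484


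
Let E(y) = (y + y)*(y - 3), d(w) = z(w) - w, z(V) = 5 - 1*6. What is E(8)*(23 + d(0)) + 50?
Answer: 1810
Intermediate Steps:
z(V) = -1 (z(V) = 5 - 6 = -1)
d(w) = -1 - w
E(y) = 2*y*(-3 + y) (E(y) = (2*y)*(-3 + y) = 2*y*(-3 + y))
E(8)*(23 + d(0)) + 50 = (2*8*(-3 + 8))*(23 + (-1 - 1*0)) + 50 = (2*8*5)*(23 + (-1 + 0)) + 50 = 80*(23 - 1) + 50 = 80*22 + 50 = 1760 + 50 = 1810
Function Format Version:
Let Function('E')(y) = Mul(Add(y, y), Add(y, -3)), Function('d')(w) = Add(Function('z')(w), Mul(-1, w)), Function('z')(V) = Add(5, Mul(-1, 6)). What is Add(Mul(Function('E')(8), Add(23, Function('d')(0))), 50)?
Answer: 1810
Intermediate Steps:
Function('z')(V) = -1 (Function('z')(V) = Add(5, -6) = -1)
Function('d')(w) = Add(-1, Mul(-1, w))
Function('E')(y) = Mul(2, y, Add(-3, y)) (Function('E')(y) = Mul(Mul(2, y), Add(-3, y)) = Mul(2, y, Add(-3, y)))
Add(Mul(Function('E')(8), Add(23, Function('d')(0))), 50) = Add(Mul(Mul(2, 8, Add(-3, 8)), Add(23, Add(-1, Mul(-1, 0)))), 50) = Add(Mul(Mul(2, 8, 5), Add(23, Add(-1, 0))), 50) = Add(Mul(80, Add(23, -1)), 50) = Add(Mul(80, 22), 50) = Add(1760, 50) = 1810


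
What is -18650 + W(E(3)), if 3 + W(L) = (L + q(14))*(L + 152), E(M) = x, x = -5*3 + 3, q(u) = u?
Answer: -18373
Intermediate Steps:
x = -12 (x = -15 + 3 = -12)
E(M) = -12
W(L) = -3 + (14 + L)*(152 + L) (W(L) = -3 + (L + 14)*(L + 152) = -3 + (14 + L)*(152 + L))
-18650 + W(E(3)) = -18650 + (2125 + (-12)² + 166*(-12)) = -18650 + (2125 + 144 - 1992) = -18650 + 277 = -18373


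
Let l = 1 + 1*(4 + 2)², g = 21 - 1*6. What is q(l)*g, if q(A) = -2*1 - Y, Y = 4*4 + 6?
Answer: -360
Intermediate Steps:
Y = 22 (Y = 16 + 6 = 22)
g = 15 (g = 21 - 6 = 15)
l = 37 (l = 1 + 1*6² = 1 + 1*36 = 1 + 36 = 37)
q(A) = -24 (q(A) = -2*1 - 1*22 = -2 - 22 = -24)
q(l)*g = -24*15 = -360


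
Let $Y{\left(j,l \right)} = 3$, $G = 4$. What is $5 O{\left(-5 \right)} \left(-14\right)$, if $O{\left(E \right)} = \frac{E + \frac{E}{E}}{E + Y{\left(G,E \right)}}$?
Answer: $-140$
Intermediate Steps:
$O{\left(E \right)} = \frac{1 + E}{3 + E}$ ($O{\left(E \right)} = \frac{E + \frac{E}{E}}{E + 3} = \frac{E + 1}{3 + E} = \frac{1 + E}{3 + E}$)
$5 O{\left(-5 \right)} \left(-14\right) = 5 \frac{1 - 5}{3 - 5} \left(-14\right) = 5 \frac{1}{-2} \left(-4\right) \left(-14\right) = 5 \left(\left(- \frac{1}{2}\right) \left(-4\right)\right) \left(-14\right) = 5 \cdot 2 \left(-14\right) = 10 \left(-14\right) = -140$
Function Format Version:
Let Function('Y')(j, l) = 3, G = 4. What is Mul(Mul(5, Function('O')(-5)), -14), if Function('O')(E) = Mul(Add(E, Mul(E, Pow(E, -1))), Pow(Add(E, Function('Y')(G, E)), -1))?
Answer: -140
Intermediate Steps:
Function('O')(E) = Mul(Pow(Add(3, E), -1), Add(1, E)) (Function('O')(E) = Mul(Add(E, Mul(E, Pow(E, -1))), Pow(Add(E, 3), -1)) = Mul(Add(E, 1), Pow(Add(3, E), -1)) = Mul(Add(1, E), Pow(Add(3, E), -1)) = Mul(Pow(Add(3, E), -1), Add(1, E)))
Mul(Mul(5, Function('O')(-5)), -14) = Mul(Mul(5, Mul(Pow(Add(3, -5), -1), Add(1, -5))), -14) = Mul(Mul(5, Mul(Pow(-2, -1), -4)), -14) = Mul(Mul(5, Mul(Rational(-1, 2), -4)), -14) = Mul(Mul(5, 2), -14) = Mul(10, -14) = -140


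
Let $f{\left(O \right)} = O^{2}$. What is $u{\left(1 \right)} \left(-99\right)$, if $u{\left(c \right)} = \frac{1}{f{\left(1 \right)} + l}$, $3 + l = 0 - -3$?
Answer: $-99$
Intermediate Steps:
$l = 0$ ($l = -3 + \left(0 - -3\right) = -3 + \left(0 + 3\right) = -3 + 3 = 0$)
$u{\left(c \right)} = 1$ ($u{\left(c \right)} = \frac{1}{1^{2} + 0} = \frac{1}{1 + 0} = 1^{-1} = 1$)
$u{\left(1 \right)} \left(-99\right) = 1 \left(-99\right) = -99$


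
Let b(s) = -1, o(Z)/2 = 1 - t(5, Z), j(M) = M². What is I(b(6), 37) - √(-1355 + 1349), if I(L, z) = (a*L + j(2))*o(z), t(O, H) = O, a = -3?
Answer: -56 - I*√6 ≈ -56.0 - 2.4495*I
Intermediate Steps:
o(Z) = -8 (o(Z) = 2*(1 - 1*5) = 2*(1 - 5) = 2*(-4) = -8)
I(L, z) = -32 + 24*L (I(L, z) = (-3*L + 2²)*(-8) = (-3*L + 4)*(-8) = (4 - 3*L)*(-8) = -32 + 24*L)
I(b(6), 37) - √(-1355 + 1349) = (-32 + 24*(-1)) - √(-1355 + 1349) = (-32 - 24) - √(-6) = -56 - I*√6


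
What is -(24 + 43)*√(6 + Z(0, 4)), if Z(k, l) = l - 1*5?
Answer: -67*√5 ≈ -149.82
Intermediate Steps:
Z(k, l) = -5 + l (Z(k, l) = l - 5 = -5 + l)
-(24 + 43)*√(6 + Z(0, 4)) = -(24 + 43)*√(6 + (-5 + 4)) = -67*√(6 - 1) = -67*√5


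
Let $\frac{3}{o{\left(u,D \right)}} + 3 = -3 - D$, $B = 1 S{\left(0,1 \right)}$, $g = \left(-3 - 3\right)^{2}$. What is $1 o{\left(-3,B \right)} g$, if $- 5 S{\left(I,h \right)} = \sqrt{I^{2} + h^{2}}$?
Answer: $- \frac{540}{29} \approx -18.621$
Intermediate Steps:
$S{\left(I,h \right)} = - \frac{\sqrt{I^{2} + h^{2}}}{5}$
$g = 36$ ($g = \left(-6\right)^{2} = 36$)
$B = - \frac{1}{5}$ ($B = 1 \left(- \frac{\sqrt{0^{2} + 1^{2}}}{5}\right) = 1 \left(- \frac{\sqrt{0 + 1}}{5}\right) = 1 \left(- \frac{\sqrt{1}}{5}\right) = 1 \left(\left(- \frac{1}{5}\right) 1\right) = 1 \left(- \frac{1}{5}\right) = - \frac{1}{5} \approx -0.2$)
$o{\left(u,D \right)} = \frac{3}{-6 - D}$ ($o{\left(u,D \right)} = \frac{3}{-3 - \left(3 + D\right)} = \frac{3}{-6 - D}$)
$1 o{\left(-3,B \right)} g = 1 \left(- \frac{3}{6 - \frac{1}{5}}\right) 36 = 1 \left(- \frac{3}{\frac{29}{5}}\right) 36 = 1 \left(\left(-3\right) \frac{5}{29}\right) 36 = 1 \left(- \frac{15}{29}\right) 36 = \left(- \frac{15}{29}\right) 36 = - \frac{540}{29}$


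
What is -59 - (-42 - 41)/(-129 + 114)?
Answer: -968/15 ≈ -64.533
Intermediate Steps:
-59 - (-42 - 41)/(-129 + 114) = -59 - (-83)/(-15) = -59 - (-83)*(-1)/15 = -59 - 1*83/15 = -59 - 83/15 = -968/15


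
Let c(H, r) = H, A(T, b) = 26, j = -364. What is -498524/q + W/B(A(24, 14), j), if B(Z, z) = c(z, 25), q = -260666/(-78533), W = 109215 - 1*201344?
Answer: -1016199867741/6777316 ≈ -1.4994e+5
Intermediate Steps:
W = -92129 (W = 109215 - 201344 = -92129)
q = 37238/11219 (q = -260666*(-1/78533) = 37238/11219 ≈ 3.3192)
B(Z, z) = z
-498524/q + W/B(A(24, 14), j) = -498524/37238/11219 - 92129/(-364) = -498524*11219/37238 - 92129*(-1/364) = -2796470378/18619 + 92129/364 = -1016199867741/6777316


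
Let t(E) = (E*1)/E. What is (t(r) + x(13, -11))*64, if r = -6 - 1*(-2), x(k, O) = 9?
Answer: 640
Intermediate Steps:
r = -4 (r = -6 + 2 = -4)
t(E) = 1 (t(E) = E/E = 1)
(t(r) + x(13, -11))*64 = (1 + 9)*64 = 10*64 = 640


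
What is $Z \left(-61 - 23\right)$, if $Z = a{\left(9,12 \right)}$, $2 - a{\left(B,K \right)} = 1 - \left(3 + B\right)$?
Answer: $-1092$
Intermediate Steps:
$a{\left(B,K \right)} = 4 + B$ ($a{\left(B,K \right)} = 2 - \left(1 - \left(3 + B\right)\right) = 2 - \left(-2 - B\right) = 2 + \left(2 + B\right) = 4 + B$)
$Z = 13$ ($Z = 4 + 9 = 13$)
$Z \left(-61 - 23\right) = 13 \left(-61 - 23\right) = 13 \left(-84\right) = -1092$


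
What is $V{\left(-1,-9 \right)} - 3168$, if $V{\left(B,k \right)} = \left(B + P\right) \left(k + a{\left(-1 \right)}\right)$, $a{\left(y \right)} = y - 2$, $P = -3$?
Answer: $-3120$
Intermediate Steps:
$a{\left(y \right)} = -2 + y$ ($a{\left(y \right)} = y - 2 = -2 + y$)
$V{\left(B,k \right)} = \left(-3 + B\right) \left(-3 + k\right)$ ($V{\left(B,k \right)} = \left(B - 3\right) \left(k - 3\right) = \left(-3 + B\right) \left(k - 3\right) = \left(-3 + B\right) \left(-3 + k\right)$)
$V{\left(-1,-9 \right)} - 3168 = \left(9 - -3 - -27 - -9\right) - 3168 = \left(9 + 3 + 27 + 9\right) - 3168 = 48 - 3168 = -3120$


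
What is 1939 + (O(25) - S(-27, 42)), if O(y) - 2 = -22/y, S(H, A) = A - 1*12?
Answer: 47753/25 ≈ 1910.1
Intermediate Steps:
S(H, A) = -12 + A (S(H, A) = A - 12 = -12 + A)
O(y) = 2 - 22/y
1939 + (O(25) - S(-27, 42)) = 1939 + ((2 - 22/25) - (-12 + 42)) = 1939 + ((2 - 22*1/25) - 1*30) = 1939 + ((2 - 22/25) - 30) = 1939 + (28/25 - 30) = 1939 - 722/25 = 47753/25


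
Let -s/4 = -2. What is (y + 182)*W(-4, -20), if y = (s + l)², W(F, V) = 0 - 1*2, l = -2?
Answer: -436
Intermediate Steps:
W(F, V) = -2 (W(F, V) = 0 - 2 = -2)
s = 8 (s = -4*(-2) = 8)
y = 36 (y = (8 - 2)² = 6² = 36)
(y + 182)*W(-4, -20) = (36 + 182)*(-2) = 218*(-2) = -436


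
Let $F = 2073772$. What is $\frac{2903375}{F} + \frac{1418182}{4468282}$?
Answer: $\frac{7957042187127}{4633099049852} \approx 1.7174$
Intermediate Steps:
$\frac{2903375}{F} + \frac{1418182}{4468282} = \frac{2903375}{2073772} + \frac{1418182}{4468282} = 2903375 \cdot \frac{1}{2073772} + 1418182 \cdot \frac{1}{4468282} = \frac{2903375}{2073772} + \frac{709091}{2234141} = \frac{7957042187127}{4633099049852}$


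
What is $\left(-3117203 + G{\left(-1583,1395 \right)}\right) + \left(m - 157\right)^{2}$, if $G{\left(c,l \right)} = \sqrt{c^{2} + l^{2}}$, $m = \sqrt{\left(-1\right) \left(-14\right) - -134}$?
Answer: $-3092406 + \sqrt{4451914} - 628 \sqrt{37} \approx -3.0941 \cdot 10^{6}$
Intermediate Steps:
$m = 2 \sqrt{37}$ ($m = \sqrt{14 + 134} = \sqrt{148} = 2 \sqrt{37} \approx 12.166$)
$\left(-3117203 + G{\left(-1583,1395 \right)}\right) + \left(m - 157\right)^{2} = \left(-3117203 + \sqrt{\left(-1583\right)^{2} + 1395^{2}}\right) + \left(2 \sqrt{37} - 157\right)^{2} = \left(-3117203 + \sqrt{2505889 + 1946025}\right) + \left(-157 + 2 \sqrt{37}\right)^{2} = \left(-3117203 + \sqrt{4451914}\right) + \left(-157 + 2 \sqrt{37}\right)^{2} = -3117203 + \sqrt{4451914} + \left(-157 + 2 \sqrt{37}\right)^{2}$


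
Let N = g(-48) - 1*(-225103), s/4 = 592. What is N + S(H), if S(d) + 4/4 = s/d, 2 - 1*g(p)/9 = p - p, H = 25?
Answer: 5630368/25 ≈ 2.2521e+5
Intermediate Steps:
g(p) = 18 (g(p) = 18 - 9*(p - p) = 18 - 9*0 = 18 + 0 = 18)
s = 2368 (s = 4*592 = 2368)
N = 225121 (N = 18 - 1*(-225103) = 18 + 225103 = 225121)
S(d) = -1 + 2368/d
N + S(H) = 225121 + (2368 - 1*25)/25 = 225121 + (2368 - 25)/25 = 225121 + (1/25)*2343 = 225121 + 2343/25 = 5630368/25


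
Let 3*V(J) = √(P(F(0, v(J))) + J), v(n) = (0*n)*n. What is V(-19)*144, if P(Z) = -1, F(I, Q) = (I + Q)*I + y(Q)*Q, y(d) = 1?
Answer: 96*I*√5 ≈ 214.66*I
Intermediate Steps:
v(n) = 0 (v(n) = 0*n = 0)
F(I, Q) = Q + I*(I + Q) (F(I, Q) = (I + Q)*I + 1*Q = I*(I + Q) + Q = Q + I*(I + Q))
V(J) = √(-1 + J)/3
V(-19)*144 = (√(-1 - 19)/3)*144 = (√(-20)/3)*144 = ((2*I*√5)/3)*144 = (2*I*√5/3)*144 = 96*I*√5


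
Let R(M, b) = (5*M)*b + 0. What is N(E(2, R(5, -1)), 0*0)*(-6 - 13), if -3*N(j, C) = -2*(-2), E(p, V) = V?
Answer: 76/3 ≈ 25.333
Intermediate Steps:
R(M, b) = 5*M*b (R(M, b) = 5*M*b + 0 = 5*M*b)
N(j, C) = -4/3 (N(j, C) = -(-2)*(-2)/3 = -⅓*4 = -4/3)
N(E(2, R(5, -1)), 0*0)*(-6 - 13) = -4*(-6 - 13)/3 = -4/3*(-19) = 76/3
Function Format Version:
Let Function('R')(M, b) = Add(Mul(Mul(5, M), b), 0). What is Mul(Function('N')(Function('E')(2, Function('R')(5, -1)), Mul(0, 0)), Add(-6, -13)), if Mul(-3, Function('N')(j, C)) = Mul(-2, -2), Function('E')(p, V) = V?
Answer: Rational(76, 3) ≈ 25.333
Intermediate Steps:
Function('R')(M, b) = Mul(5, M, b) (Function('R')(M, b) = Add(Mul(5, M, b), 0) = Mul(5, M, b))
Function('N')(j, C) = Rational(-4, 3) (Function('N')(j, C) = Mul(Rational(-1, 3), Mul(-2, -2)) = Mul(Rational(-1, 3), 4) = Rational(-4, 3))
Mul(Function('N')(Function('E')(2, Function('R')(5, -1)), Mul(0, 0)), Add(-6, -13)) = Mul(Rational(-4, 3), Add(-6, -13)) = Mul(Rational(-4, 3), -19) = Rational(76, 3)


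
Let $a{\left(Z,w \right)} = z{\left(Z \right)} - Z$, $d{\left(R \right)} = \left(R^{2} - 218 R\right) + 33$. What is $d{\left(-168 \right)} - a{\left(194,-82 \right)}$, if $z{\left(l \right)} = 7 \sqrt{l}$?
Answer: $65075 - 7 \sqrt{194} \approx 64978.0$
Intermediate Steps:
$d{\left(R \right)} = 33 + R^{2} - 218 R$
$a{\left(Z,w \right)} = - Z + 7 \sqrt{Z}$ ($a{\left(Z,w \right)} = 7 \sqrt{Z} - Z = - Z + 7 \sqrt{Z}$)
$d{\left(-168 \right)} - a{\left(194,-82 \right)} = \left(33 + \left(-168\right)^{2} - -36624\right) - \left(\left(-1\right) 194 + 7 \sqrt{194}\right) = \left(33 + 28224 + 36624\right) - \left(-194 + 7 \sqrt{194}\right) = 64881 + \left(194 - 7 \sqrt{194}\right) = 65075 - 7 \sqrt{194}$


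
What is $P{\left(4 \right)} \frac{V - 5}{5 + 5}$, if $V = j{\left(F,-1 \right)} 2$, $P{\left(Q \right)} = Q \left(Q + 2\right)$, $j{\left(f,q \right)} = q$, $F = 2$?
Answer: $- \frac{84}{5} \approx -16.8$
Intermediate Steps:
$P{\left(Q \right)} = Q \left(2 + Q\right)$
$V = -2$ ($V = \left(-1\right) 2 = -2$)
$P{\left(4 \right)} \frac{V - 5}{5 + 5} = 4 \left(2 + 4\right) \frac{-2 - 5}{5 + 5} = 4 \cdot 6 \left(- \frac{7}{10}\right) = 24 \left(\left(-7\right) \frac{1}{10}\right) = 24 \left(- \frac{7}{10}\right) = - \frac{84}{5}$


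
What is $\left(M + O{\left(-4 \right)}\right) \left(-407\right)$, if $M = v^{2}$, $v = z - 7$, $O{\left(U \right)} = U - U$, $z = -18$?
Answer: $-254375$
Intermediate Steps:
$O{\left(U \right)} = 0$
$v = -25$ ($v = -18 - 7 = -25$)
$M = 625$ ($M = \left(-25\right)^{2} = 625$)
$\left(M + O{\left(-4 \right)}\right) \left(-407\right) = \left(625 + 0\right) \left(-407\right) = 625 \left(-407\right) = -254375$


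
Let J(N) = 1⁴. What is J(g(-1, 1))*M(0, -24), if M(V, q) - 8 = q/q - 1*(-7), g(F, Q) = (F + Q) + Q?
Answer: 16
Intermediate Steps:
g(F, Q) = F + 2*Q
M(V, q) = 16 (M(V, q) = 8 + (q/q - 1*(-7)) = 8 + (1 + 7) = 8 + 8 = 16)
J(N) = 1
J(g(-1, 1))*M(0, -24) = 1*16 = 16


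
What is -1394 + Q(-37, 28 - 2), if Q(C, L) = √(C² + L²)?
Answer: -1394 + √2045 ≈ -1348.8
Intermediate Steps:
-1394 + Q(-37, 28 - 2) = -1394 + √((-37)² + (28 - 2)²) = -1394 + √(1369 + 26²) = -1394 + √(1369 + 676) = -1394 + √2045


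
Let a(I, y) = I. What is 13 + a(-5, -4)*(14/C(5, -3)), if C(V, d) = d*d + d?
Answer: 4/3 ≈ 1.3333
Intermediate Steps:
C(V, d) = d + d² (C(V, d) = d² + d = d + d²)
13 + a(-5, -4)*(14/C(5, -3)) = 13 - 70/((-3*(1 - 3))) = 13 - 70/((-3*(-2))) = 13 - 70/6 = 13 - 5*7/3 = 13 - 35/3 = 4/3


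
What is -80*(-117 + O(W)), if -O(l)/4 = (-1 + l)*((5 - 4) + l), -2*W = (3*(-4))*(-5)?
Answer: 297040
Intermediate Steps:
W = -30 (W = -3*(-4)*(-5)/2 = -(-6)*(-5) = -1/2*60 = -30)
O(l) = -4*(1 + l)*(-1 + l) (O(l) = -4*(-1 + l)*((5 - 4) + l) = -4*(-1 + l)*(1 + l) = -4*(1 + l)*(-1 + l))
-80*(-117 + O(W)) = -80*(-117 + (4 - 4*(-30)**2)) = -80*(-117 + (4 - 4*900)) = -80*(-117 + (4 - 3600)) = -80*(-117 - 3596) = -80*(-3713) = 297040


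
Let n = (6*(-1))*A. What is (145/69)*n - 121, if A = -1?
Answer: -2493/23 ≈ -108.39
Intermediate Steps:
n = 6 (n = (6*(-1))*(-1) = -6*(-1) = 6)
(145/69)*n - 121 = (145/69)*6 - 121 = 290/23 - 121 = -2493/23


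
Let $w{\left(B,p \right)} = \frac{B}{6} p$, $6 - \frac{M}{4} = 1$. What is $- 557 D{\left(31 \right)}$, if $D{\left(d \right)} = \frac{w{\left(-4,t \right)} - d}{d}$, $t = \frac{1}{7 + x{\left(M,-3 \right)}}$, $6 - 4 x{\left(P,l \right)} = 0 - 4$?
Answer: $\frac{986447}{1767} \approx 558.26$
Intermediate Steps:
$M = 20$ ($M = 24 - 4 = 20$)
$x{\left(P,l \right)} = \frac{5}{2}$ ($x{\left(P,l \right)} = \frac{3}{2} - \frac{0 - 4}{4} = \frac{3}{2} - -1 = \frac{3}{2} + 1 = \frac{5}{2}$)
$t = \frac{2}{19}$ ($t = \frac{1}{7 + \frac{5}{2}} = \frac{1}{\frac{19}{2}} = \frac{2}{19} \approx 0.10526$)
$w{\left(B,p \right)} = \frac{B p}{6}$ ($w{\left(B,p \right)} = B \frac{1}{6} p = \frac{B}{6} p = \frac{B p}{6}$)
$D{\left(d \right)} = \frac{- \frac{4}{57} - d}{d}$ ($D{\left(d \right)} = \frac{\frac{1}{6} \left(-4\right) \frac{2}{19} - d}{d} = \frac{- \frac{4}{57} - d}{d}$)
$- 557 D{\left(31 \right)} = - 557 \frac{- \frac{4}{57} - 31}{31} = - 557 \cdot \frac{1}{31} \left(- \frac{1771}{57}\right) = \left(-557\right) \left(- \frac{1771}{1767}\right) = \frac{986447}{1767}$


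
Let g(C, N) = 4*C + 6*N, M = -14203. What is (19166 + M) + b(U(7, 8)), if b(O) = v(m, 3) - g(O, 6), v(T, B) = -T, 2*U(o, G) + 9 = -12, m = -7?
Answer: 4976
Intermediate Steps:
U(o, G) = -21/2 (U(o, G) = -9/2 + (½)*(-12) = -9/2 - 6 = -21/2)
b(O) = -29 - 4*O (b(O) = -1*(-7) - (4*O + 6*6) = 7 - (4*O + 36) = 7 - (36 + 4*O) = 7 + (-36 - 4*O) = -29 - 4*O)
(19166 + M) + b(U(7, 8)) = (19166 - 14203) + (-29 - 4*(-21/2)) = 4963 + (-29 + 42) = 4963 + 13 = 4976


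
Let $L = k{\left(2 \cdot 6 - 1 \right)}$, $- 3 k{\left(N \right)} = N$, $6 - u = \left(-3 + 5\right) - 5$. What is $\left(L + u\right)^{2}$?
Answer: $\frac{256}{9} \approx 28.444$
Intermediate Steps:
$u = 9$ ($u = 6 - \left(\left(-3 + 5\right) - 5\right) = 6 - \left(2 - 5\right) = 6 - -3 = 6 + 3 = 9$)
$k{\left(N \right)} = - \frac{N}{3}$
$L = - \frac{11}{3}$ ($L = - \frac{2 \cdot 6 - 1}{3} = - \frac{12 - 1}{3} = \left(- \frac{1}{3}\right) 11 = - \frac{11}{3} \approx -3.6667$)
$\left(L + u\right)^{2} = \left(- \frac{11}{3} + 9\right)^{2} = \left(\frac{16}{3}\right)^{2} = \frac{256}{9}$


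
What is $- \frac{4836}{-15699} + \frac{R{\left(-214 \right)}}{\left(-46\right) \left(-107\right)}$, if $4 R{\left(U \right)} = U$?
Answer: $\frac{143071}{481436} \approx 0.29718$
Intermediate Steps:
$R{\left(U \right)} = \frac{U}{4}$
$- \frac{4836}{-15699} + \frac{R{\left(-214 \right)}}{\left(-46\right) \left(-107\right)} = - \frac{4836}{-15699} + \frac{\frac{1}{4} \left(-214\right)}{\left(-46\right) \left(-107\right)} = \left(-4836\right) \left(- \frac{1}{15699}\right) - \frac{107}{2 \cdot 4922} = \frac{1612}{5233} - \frac{1}{92} = \frac{143071}{481436}$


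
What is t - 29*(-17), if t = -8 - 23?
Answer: 462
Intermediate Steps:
t = -31
t - 29*(-17) = -31 - 29*(-17) = -31 + 493 = 462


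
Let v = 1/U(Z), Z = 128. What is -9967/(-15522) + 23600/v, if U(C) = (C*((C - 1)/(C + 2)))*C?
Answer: 5863271311087/15522 ≈ 3.7774e+8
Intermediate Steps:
U(C) = C²*(-1 + C)/(2 + C) (U(C) = (C*((-1 + C)/(2 + C)))*C = (C*(-1 + C)/(2 + C))*C = C²*(-1 + C)/(2 + C))
v = 65/1040384 (v = 1/(128²*(-1 + 128)/(2 + 128)) = 1/(16384*127/130) = 1/(16384*(1/130)*127) = 1/(1040384/65) = 65/1040384 ≈ 6.2477e-5)
-9967/(-15522) + 23600/v = -9967/(-15522) + 23600/(65/1040384) = -9967*(-1/15522) + 23600*(1040384/65) = 9967/15522 + 4910612480/13 = 5863271311087/15522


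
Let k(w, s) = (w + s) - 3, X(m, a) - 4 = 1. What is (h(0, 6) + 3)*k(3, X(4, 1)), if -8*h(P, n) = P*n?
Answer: 15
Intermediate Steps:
X(m, a) = 5 (X(m, a) = 4 + 1 = 5)
k(w, s) = -3 + s + w (k(w, s) = (s + w) - 3 = -3 + s + w)
h(P, n) = -P*n/8
(h(0, 6) + 3)*k(3, X(4, 1)) = (-⅛*0*6 + 3)*(-3 + 5 + 3) = (0 + 3)*5 = 3*5 = 15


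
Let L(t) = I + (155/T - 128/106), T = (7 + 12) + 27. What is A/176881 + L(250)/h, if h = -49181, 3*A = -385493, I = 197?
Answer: -46479531769205/63625835147754 ≈ -0.73051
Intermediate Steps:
A = -385493/3 (A = (⅓)*(-385493) = -385493/3 ≈ -1.2850e+5)
T = 46 (T = 19 + 27 = 46)
L(t) = 485557/2438 (L(t) = 197 + (155/46 - 128/106) = 197 + (155*(1/46) - 128*1/106) = 197 + (155/46 - 64/53) = 197 + 5271/2438 = 485557/2438)
A/176881 + L(250)/h = -385493/3/176881 + (485557/2438)/(-49181) = -385493/3*1/176881 + (485557/2438)*(-1/49181) = -385493/530643 - 485557/119903278 = -46479531769205/63625835147754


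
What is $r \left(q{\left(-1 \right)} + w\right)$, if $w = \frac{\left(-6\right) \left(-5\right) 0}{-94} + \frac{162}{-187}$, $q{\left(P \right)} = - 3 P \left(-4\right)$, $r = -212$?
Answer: $\frac{510072}{187} \approx 2727.7$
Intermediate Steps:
$q{\left(P \right)} = 12 P$
$w = - \frac{162}{187}$ ($w = 30 \cdot 0 \left(- \frac{1}{94}\right) + 162 \left(- \frac{1}{187}\right) = 0 \left(- \frac{1}{94}\right) - \frac{162}{187} = 0 - \frac{162}{187} = - \frac{162}{187} \approx -0.86631$)
$r \left(q{\left(-1 \right)} + w\right) = - 212 \left(12 \left(-1\right) - \frac{162}{187}\right) = - 212 \left(-12 - \frac{162}{187}\right) = \left(-212\right) \left(- \frac{2406}{187}\right) = \frac{510072}{187}$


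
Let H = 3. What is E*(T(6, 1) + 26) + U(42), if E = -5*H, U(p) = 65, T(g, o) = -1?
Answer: -310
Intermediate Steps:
E = -15 (E = -5*3 = -15)
E*(T(6, 1) + 26) + U(42) = -15*(-1 + 26) + 65 = -15*25 + 65 = -375 + 65 = -310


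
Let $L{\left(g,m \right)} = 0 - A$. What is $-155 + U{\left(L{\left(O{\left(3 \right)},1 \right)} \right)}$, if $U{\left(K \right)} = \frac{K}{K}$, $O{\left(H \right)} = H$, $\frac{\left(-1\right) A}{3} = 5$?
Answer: $-154$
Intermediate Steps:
$A = -15$ ($A = \left(-3\right) 5 = -15$)
$L{\left(g,m \right)} = 15$ ($L{\left(g,m \right)} = 0 - -15 = 0 + 15 = 15$)
$U{\left(K \right)} = 1$
$-155 + U{\left(L{\left(O{\left(3 \right)},1 \right)} \right)} = -155 + 1 = -154$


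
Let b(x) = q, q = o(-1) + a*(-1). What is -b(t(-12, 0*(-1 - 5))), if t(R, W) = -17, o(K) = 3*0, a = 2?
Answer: 2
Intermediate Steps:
o(K) = 0
q = -2 (q = 0 + 2*(-1) = 0 - 2 = -2)
b(x) = -2
-b(t(-12, 0*(-1 - 5))) = -1*(-2) = 2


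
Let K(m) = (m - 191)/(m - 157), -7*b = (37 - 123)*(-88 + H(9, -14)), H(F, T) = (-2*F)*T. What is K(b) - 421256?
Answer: -322260089/765 ≈ -4.2126e+5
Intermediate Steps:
H(F, T) = -2*F*T
b = 14104/7 (b = -(37 - 123)*(-88 - 2*9*(-14))/7 = -(-86)*(-88 + 252)/7 = -(-86)*164/7 = -⅐*(-14104) = 14104/7 ≈ 2014.9)
K(m) = (-191 + m)/(-157 + m)
K(b) - 421256 = (-191 + 14104/7)/(-157 + 14104/7) - 421256 = (12767/7)/(13005/7) - 421256 = (7/13005)*(12767/7) - 421256 = 751/765 - 421256 = -322260089/765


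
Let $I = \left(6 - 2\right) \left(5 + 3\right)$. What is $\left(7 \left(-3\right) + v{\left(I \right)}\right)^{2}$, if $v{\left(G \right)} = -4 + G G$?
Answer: $998001$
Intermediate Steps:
$I = 32$ ($I = 4 \cdot 8 = 32$)
$v{\left(G \right)} = -4 + G^{2}$
$\left(7 \left(-3\right) + v{\left(I \right)}\right)^{2} = \left(7 \left(-3\right) - \left(4 - 32^{2}\right)\right)^{2} = \left(-21 + \left(-4 + 1024\right)\right)^{2} = \left(-21 + 1020\right)^{2} = 999^{2} = 998001$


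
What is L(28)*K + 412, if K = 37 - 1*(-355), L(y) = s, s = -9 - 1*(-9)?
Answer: 412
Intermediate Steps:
s = 0 (s = -9 + 9 = 0)
L(y) = 0
K = 392 (K = 37 + 355 = 392)
L(28)*K + 412 = 0*392 + 412 = 0 + 412 = 412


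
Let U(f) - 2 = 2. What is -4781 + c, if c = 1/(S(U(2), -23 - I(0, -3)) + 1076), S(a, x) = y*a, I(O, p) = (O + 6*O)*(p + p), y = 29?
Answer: -5698951/1192 ≈ -4781.0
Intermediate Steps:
I(O, p) = 14*O*p (I(O, p) = (7*O)*(2*p) = 14*O*p)
U(f) = 4 (U(f) = 2 + 2 = 4)
S(a, x) = 29*a
c = 1/1192 (c = 1/(29*4 + 1076) = 1/(116 + 1076) = 1/1192 ≈ 0.00083893)
-4781 + c = -4781 + 1/1192 = -5698951/1192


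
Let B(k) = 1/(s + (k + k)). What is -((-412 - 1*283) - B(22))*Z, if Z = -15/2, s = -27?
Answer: -88620/17 ≈ -5212.9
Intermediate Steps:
B(k) = 1/(-27 + 2*k) (B(k) = 1/(-27 + (k + k)) = 1/(-27 + 2*k))
Z = -15/2 (Z = -15*1/2 = -15/2 ≈ -7.5000)
-((-412 - 1*283) - B(22))*Z = -((-412 - 1*283) - 1/(-27 + 2*22))*(-15)/2 = -((-412 - 283) - 1/(-27 + 44))*(-15)/2 = -(-695 - 1/17)*(-15)/2 = -(-11816)*(-15)/(17*2) = -1*88620/17 = -88620/17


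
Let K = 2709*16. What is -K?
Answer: -43344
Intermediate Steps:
K = 43344
-K = -1*43344 = -43344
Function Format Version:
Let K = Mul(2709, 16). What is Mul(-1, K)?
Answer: -43344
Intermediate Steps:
K = 43344
Mul(-1, K) = Mul(-1, 43344) = -43344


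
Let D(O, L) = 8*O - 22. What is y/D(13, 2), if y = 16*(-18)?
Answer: -144/41 ≈ -3.5122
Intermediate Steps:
D(O, L) = -22 + 8*O
y = -288
y/D(13, 2) = -288/(-22 + 8*13) = -288/(-22 + 104) = -288/82 = -288*1/82 = -144/41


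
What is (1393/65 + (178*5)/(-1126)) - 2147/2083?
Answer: 1494791257/76227385 ≈ 19.610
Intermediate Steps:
(1393/65 + (178*5)/(-1126)) - 2147/2083 = (1393*(1/65) + 890*(-1/1126)) - 2147/2083 = (1393/65 - 445/563) - 1*2147/2083 = 755334/36595 - 2147/2083 = 1494791257/76227385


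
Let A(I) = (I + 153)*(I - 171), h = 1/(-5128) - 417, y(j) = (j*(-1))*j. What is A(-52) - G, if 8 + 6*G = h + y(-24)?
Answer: -229284845/10256 ≈ -22356.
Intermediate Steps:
y(j) = -j² (y(j) = (-j)*j = -j²)
h = -2138377/5128 (h = -1/5128 - 417 = -2138377/5128 ≈ -417.00)
A(I) = (-171 + I)*(153 + I) (A(I) = (153 + I)*(-171 + I) = (-171 + I)*(153 + I))
G = -1711043/10256 (G = -4/3 + (-2138377/5128 - 1*(-24)²)/6 = -4/3 + (-2138377/5128 - 1*576)/6 = -4/3 + (-2138377/5128 - 576)/6 = -4/3 + (⅙)*(-5092105/5128) = -4/3 - 5092105/30768 = -1711043/10256 ≈ -166.83)
A(-52) - G = (-26163 + (-52)² - 18*(-52)) - 1*(-1711043/10256) = (-26163 + 2704 + 936) + 1711043/10256 = -22523 + 1711043/10256 = -229284845/10256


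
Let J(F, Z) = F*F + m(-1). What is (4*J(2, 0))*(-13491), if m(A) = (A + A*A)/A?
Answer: -215856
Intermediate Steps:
m(A) = (A + A²)/A
J(F, Z) = F² (J(F, Z) = F*F + (1 - 1) = F² + 0 = F²)
(4*J(2, 0))*(-13491) = (4*2²)*(-13491) = (4*4)*(-13491) = 16*(-13491) = -215856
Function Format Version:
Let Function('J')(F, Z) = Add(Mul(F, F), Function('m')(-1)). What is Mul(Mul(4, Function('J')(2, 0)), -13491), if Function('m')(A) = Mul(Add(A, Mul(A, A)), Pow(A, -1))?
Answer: -215856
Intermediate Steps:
Function('m')(A) = Mul(Pow(A, -1), Add(A, Pow(A, 2))) (Function('m')(A) = Mul(Add(A, Pow(A, 2)), Pow(A, -1)) = Mul(Pow(A, -1), Add(A, Pow(A, 2))))
Function('J')(F, Z) = Pow(F, 2) (Function('J')(F, Z) = Add(Mul(F, F), Add(1, -1)) = Add(Pow(F, 2), 0) = Pow(F, 2))
Mul(Mul(4, Function('J')(2, 0)), -13491) = Mul(Mul(4, Pow(2, 2)), -13491) = Mul(Mul(4, 4), -13491) = Mul(16, -13491) = -215856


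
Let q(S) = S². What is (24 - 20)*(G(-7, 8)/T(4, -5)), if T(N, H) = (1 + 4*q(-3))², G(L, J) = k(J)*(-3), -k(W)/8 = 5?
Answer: 480/1369 ≈ 0.35062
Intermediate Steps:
k(W) = -40 (k(W) = -8*5 = -40)
G(L, J) = 120 (G(L, J) = -40*(-3) = 120)
T(N, H) = 1369 (T(N, H) = (1 + 4*(-3)²)² = (1 + 4*9)² = (1 + 36)² = 37² = 1369)
(24 - 20)*(G(-7, 8)/T(4, -5)) = (24 - 20)*(120/1369) = 4*(120*(1/1369)) = 4*(120/1369) = 480/1369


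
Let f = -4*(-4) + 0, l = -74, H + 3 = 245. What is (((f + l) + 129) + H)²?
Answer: 97969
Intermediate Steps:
H = 242 (H = -3 + 245 = 242)
f = 16 (f = 16 + 0 = 16)
(((f + l) + 129) + H)² = (((16 - 74) + 129) + 242)² = ((-58 + 129) + 242)² = (71 + 242)² = 313² = 97969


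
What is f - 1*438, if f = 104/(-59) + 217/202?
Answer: -5228289/11918 ≈ -438.69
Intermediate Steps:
f = -8205/11918 (f = 104*(-1/59) + 217*(1/202) = -104/59 + 217/202 = -8205/11918 ≈ -0.68845)
f - 1*438 = -8205/11918 - 1*438 = -8205/11918 - 438 = -5228289/11918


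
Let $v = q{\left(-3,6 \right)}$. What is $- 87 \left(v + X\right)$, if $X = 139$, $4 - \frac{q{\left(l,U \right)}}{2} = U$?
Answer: $-11745$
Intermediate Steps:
$q{\left(l,U \right)} = 8 - 2 U$
$v = -4$ ($v = 8 - 12 = -4$)
$- 87 \left(v + X\right) = - 87 \left(-4 + 139\right) = \left(-87\right) 135 = -11745$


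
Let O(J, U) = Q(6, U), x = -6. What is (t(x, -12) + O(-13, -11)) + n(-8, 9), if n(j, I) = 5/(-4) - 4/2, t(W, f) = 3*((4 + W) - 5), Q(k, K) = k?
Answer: -73/4 ≈ -18.250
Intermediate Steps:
t(W, f) = -3 + 3*W (t(W, f) = 3*(-1 + W) = -3 + 3*W)
O(J, U) = 6
n(j, I) = -13/4 (n(j, I) = 5*(-1/4) - 4*1/2 = -5/4 - 2 = -13/4)
(t(x, -12) + O(-13, -11)) + n(-8, 9) = ((-3 + 3*(-6)) + 6) - 13/4 = ((-3 - 18) + 6) - 13/4 = (-21 + 6) - 13/4 = -15 - 13/4 = -73/4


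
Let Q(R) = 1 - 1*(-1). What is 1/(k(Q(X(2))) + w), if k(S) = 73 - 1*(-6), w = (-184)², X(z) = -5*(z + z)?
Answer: 1/33935 ≈ 2.9468e-5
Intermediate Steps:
X(z) = -10*z
Q(R) = 2 (Q(R) = 1 + 1 = 2)
w = 33856
k(S) = 79 (k(S) = 73 + 6 = 79)
1/(k(Q(X(2))) + w) = 1/(79 + 33856) = 1/33935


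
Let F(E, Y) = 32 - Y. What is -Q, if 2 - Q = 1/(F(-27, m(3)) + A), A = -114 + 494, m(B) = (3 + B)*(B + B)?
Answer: -751/376 ≈ -1.9973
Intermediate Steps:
m(B) = 2*B*(3 + B) (m(B) = (3 + B)*(2*B) = 2*B*(3 + B))
A = 380
Q = 751/376 (Q = 2 - 1/((32 - 2*3*(3 + 3)) + 380) = 2 - 1/((32 - 2*3*6) + 380) = 2 - 1/((32 - 1*36) + 380) = 2 - 1/((32 - 36) + 380) = 2 - 1/(-4 + 380) = 2 - 1/376 = 751/376 ≈ 1.9973)
-Q = -1*751/376 = -751/376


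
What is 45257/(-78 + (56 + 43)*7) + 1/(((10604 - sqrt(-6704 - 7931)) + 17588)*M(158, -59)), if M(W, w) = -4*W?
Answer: 2841663332217937/38615527998915 - I*sqrt(14635)/502315811368 ≈ 73.589 - 2.4083e-10*I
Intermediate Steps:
45257/(-78 + (56 + 43)*7) + 1/(((10604 - sqrt(-6704 - 7931)) + 17588)*M(158, -59)) = 45257/(-78 + (56 + 43)*7) + 1/(((10604 - sqrt(-6704 - 7931)) + 17588)*((-4*158))) = 45257/(-78 + 99*7) + 1/(((10604 - sqrt(-14635)) + 17588)*(-632)) = 45257/(-78 + 693) - 1/632/((10604 - I*sqrt(14635)) + 17588) = 45257/615 - 1/632/((10604 - I*sqrt(14635)) + 17588) = 45257*(1/615) - 1/632/(28192 - I*sqrt(14635)) = 45257/615 - 1/(632*(28192 - I*sqrt(14635)))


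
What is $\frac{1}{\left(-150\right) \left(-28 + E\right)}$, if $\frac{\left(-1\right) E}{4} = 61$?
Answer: $\frac{1}{40800} \approx 2.451 \cdot 10^{-5}$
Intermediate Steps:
$E = -244$ ($E = \left(-4\right) 61 = -244$)
$\frac{1}{\left(-150\right) \left(-28 + E\right)} = \frac{1}{\left(-150\right) \left(-28 - 244\right)} = \frac{1}{\left(-150\right) \left(-272\right)} = \frac{1}{40800}$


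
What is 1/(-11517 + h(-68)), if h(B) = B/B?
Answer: -1/11516 ≈ -8.6836e-5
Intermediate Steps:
h(B) = 1
1/(-11517 + h(-68)) = 1/(-11517 + 1) = 1/(-11516) = -1/11516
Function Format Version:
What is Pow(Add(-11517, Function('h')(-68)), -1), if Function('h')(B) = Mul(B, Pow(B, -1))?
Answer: Rational(-1, 11516) ≈ -8.6836e-5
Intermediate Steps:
Function('h')(B) = 1
Pow(Add(-11517, Function('h')(-68)), -1) = Pow(Add(-11517, 1), -1) = Pow(-11516, -1) = Rational(-1, 11516)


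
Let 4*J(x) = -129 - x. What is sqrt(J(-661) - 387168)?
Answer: I*sqrt(387035) ≈ 622.12*I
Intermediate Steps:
J(x) = -129/4 - x/4 (J(x) = (-129 - x)/4 = -129/4 - x/4)
sqrt(J(-661) - 387168) = sqrt((-129/4 - 1/4*(-661)) - 387168) = sqrt((-129/4 + 661/4) - 387168) = sqrt(133 - 387168) = sqrt(-387035) = I*sqrt(387035)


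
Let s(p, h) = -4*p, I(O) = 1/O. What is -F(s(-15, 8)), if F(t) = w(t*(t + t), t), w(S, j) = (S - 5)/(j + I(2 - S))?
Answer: -51789610/431879 ≈ -119.92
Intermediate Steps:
w(S, j) = (-5 + S)/(j + 1/(2 - S)) (w(S, j) = (S - 5)/(j + 1/(2 - S)) = (-5 + S)/(j + 1/(2 - S)))
F(t) = (-5 + 2*t**2)*(-2 + 2*t**2)/(-1 + t*(-2 + 2*t**2)) (F(t) = (-5 + t*(t + t))*(-2 + t*(t + t))/(-1 + t*(-2 + t*(t + t))) = (-5 + t*(2*t))*(-2 + t*(2*t))/(-1 + t*(-2 + t*(2*t))) = (-5 + 2*t**2)*(-2 + 2*t**2)/(-1 + t*(-2 + 2*t**2)))
-F(s(-15, 8)) = -2*(5 - 7*(-4*(-15))**2 + 2*(-4*(-15))**4)/(-1 - (-8)*(-15) + 2*(-4*(-15))**3) = -2*(5 - 7*60**2 + 2*60**4)/(-1 - 2*60 + 2*60**3) = -2*(5 - 7*3600 + 2*12960000)/(-1 - 120 + 2*216000) = -2*(5 - 25200 + 25920000)/(-1 - 120 + 432000) = -2*25894805/431879 = -1*51789610/431879 = -51789610/431879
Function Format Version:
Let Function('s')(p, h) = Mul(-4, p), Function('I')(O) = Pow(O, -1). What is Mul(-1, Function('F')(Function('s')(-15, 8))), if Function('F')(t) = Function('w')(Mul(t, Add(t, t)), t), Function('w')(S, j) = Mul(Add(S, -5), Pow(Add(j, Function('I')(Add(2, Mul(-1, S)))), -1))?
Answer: Rational(-51789610, 431879) ≈ -119.92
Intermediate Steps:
Function('w')(S, j) = Mul(Pow(Add(j, Pow(Add(2, Mul(-1, S)), -1)), -1), Add(-5, S)) (Function('w')(S, j) = Mul(Add(S, -5), Pow(Add(j, Pow(Add(2, Mul(-1, S)), -1)), -1)) = Mul(Add(-5, S), Pow(Add(j, Pow(Add(2, Mul(-1, S)), -1)), -1)) = Mul(Pow(Add(j, Pow(Add(2, Mul(-1, S)), -1)), -1), Add(-5, S)))
Function('F')(t) = Mul(Pow(Add(-1, Mul(t, Add(-2, Mul(2, Pow(t, 2))))), -1), Add(-5, Mul(2, Pow(t, 2))), Add(-2, Mul(2, Pow(t, 2)))) (Function('F')(t) = Mul(Pow(Add(-1, Mul(t, Add(-2, Mul(t, Add(t, t))))), -1), Add(-5, Mul(t, Add(t, t))), Add(-2, Mul(t, Add(t, t)))) = Mul(Pow(Add(-1, Mul(t, Add(-2, Mul(t, Mul(2, t))))), -1), Add(-5, Mul(t, Mul(2, t))), Add(-2, Mul(t, Mul(2, t)))) = Mul(Pow(Add(-1, Mul(t, Add(-2, Mul(2, Pow(t, 2))))), -1), Add(-5, Mul(2, Pow(t, 2))), Add(-2, Mul(2, Pow(t, 2)))))
Mul(-1, Function('F')(Function('s')(-15, 8))) = Mul(-1, Mul(2, Pow(Add(-1, Mul(-2, Mul(-4, -15)), Mul(2, Pow(Mul(-4, -15), 3))), -1), Add(5, Mul(-7, Pow(Mul(-4, -15), 2)), Mul(2, Pow(Mul(-4, -15), 4))))) = Mul(-1, Mul(2, Pow(Add(-1, Mul(-2, 60), Mul(2, Pow(60, 3))), -1), Add(5, Mul(-7, Pow(60, 2)), Mul(2, Pow(60, 4))))) = Mul(-1, Mul(2, Pow(Add(-1, -120, Mul(2, 216000)), -1), Add(5, Mul(-7, 3600), Mul(2, 12960000)))) = Mul(-1, Mul(2, Pow(Add(-1, -120, 432000), -1), Add(5, -25200, 25920000))) = Mul(-1, Mul(2, Pow(431879, -1), 25894805)) = Mul(-1, Mul(2, Rational(1, 431879), 25894805)) = Mul(-1, Rational(51789610, 431879)) = Rational(-51789610, 431879)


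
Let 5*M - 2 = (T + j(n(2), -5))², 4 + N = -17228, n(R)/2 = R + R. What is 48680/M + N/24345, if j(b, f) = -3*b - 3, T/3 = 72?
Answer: 1769998088/289892145 ≈ 6.1057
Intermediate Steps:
T = 216 (T = 3*72 = 216)
n(R) = 4*R (n(R) = 2*(R + R) = 2*(2*R) = 4*R)
j(b, f) = -3 - 3*b
N = -17232 (N = -4 - 17228 = -17232)
M = 35723/5 (M = ⅖ + (216 + (-3 - 12*2))²/5 = ⅖ + (216 + (-3 - 3*8))²/5 = ⅖ + (216 + (-3 - 24))²/5 = ⅖ + (216 - 27)²/5 = ⅖ + (⅕)*189² = ⅖ + (⅕)*35721 = ⅖ + 35721/5 = 35723/5 ≈ 7144.6)
48680/M + N/24345 = 48680/(35723/5) - 17232/24345 = 48680*(5/35723) - 17232*1/24345 = 243400/35723 - 5744/8115 = 1769998088/289892145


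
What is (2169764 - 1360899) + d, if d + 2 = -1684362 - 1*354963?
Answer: -1230462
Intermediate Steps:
d = -2039327 (d = -2 + (-1684362 - 1*354963) = -2 + (-1684362 - 354963) = -2 - 2039325 = -2039327)
(2169764 - 1360899) + d = (2169764 - 1360899) - 2039327 = 808865 - 2039327 = -1230462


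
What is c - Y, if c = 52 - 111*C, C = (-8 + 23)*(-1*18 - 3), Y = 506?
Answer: 34511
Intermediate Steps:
C = -315 (C = 15*(-18 - 3) = 15*(-21) = -315)
c = 35017 (c = 52 - 111*(-315) = 52 + 34965 = 35017)
c - Y = 35017 - 1*506 = 35017 - 506 = 34511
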